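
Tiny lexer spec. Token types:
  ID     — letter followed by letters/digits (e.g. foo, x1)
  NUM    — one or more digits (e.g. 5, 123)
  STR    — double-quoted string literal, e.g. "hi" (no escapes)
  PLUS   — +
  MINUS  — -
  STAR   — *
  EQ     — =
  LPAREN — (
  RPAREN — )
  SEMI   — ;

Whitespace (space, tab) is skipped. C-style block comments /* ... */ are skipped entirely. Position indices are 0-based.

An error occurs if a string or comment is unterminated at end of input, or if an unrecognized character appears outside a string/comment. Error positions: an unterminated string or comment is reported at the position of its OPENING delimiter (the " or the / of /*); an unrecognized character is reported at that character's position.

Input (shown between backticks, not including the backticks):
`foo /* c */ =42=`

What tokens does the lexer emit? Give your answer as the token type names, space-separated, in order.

pos=0: emit ID 'foo' (now at pos=3)
pos=4: enter COMMENT mode (saw '/*')
exit COMMENT mode (now at pos=11)
pos=12: emit EQ '='
pos=13: emit NUM '42' (now at pos=15)
pos=15: emit EQ '='
DONE. 4 tokens: [ID, EQ, NUM, EQ]

Answer: ID EQ NUM EQ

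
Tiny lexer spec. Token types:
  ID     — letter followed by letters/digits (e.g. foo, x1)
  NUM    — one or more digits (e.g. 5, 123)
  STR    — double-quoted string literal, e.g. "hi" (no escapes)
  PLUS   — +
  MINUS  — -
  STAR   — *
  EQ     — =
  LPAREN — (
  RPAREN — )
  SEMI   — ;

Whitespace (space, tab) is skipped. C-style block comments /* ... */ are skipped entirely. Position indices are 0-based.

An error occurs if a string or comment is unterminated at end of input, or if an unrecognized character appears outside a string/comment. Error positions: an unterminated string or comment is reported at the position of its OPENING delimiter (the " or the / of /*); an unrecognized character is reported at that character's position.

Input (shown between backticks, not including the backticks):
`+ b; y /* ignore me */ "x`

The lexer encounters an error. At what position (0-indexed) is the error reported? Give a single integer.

pos=0: emit PLUS '+'
pos=2: emit ID 'b' (now at pos=3)
pos=3: emit SEMI ';'
pos=5: emit ID 'y' (now at pos=6)
pos=7: enter COMMENT mode (saw '/*')
exit COMMENT mode (now at pos=22)
pos=23: enter STRING mode
pos=23: ERROR — unterminated string

Answer: 23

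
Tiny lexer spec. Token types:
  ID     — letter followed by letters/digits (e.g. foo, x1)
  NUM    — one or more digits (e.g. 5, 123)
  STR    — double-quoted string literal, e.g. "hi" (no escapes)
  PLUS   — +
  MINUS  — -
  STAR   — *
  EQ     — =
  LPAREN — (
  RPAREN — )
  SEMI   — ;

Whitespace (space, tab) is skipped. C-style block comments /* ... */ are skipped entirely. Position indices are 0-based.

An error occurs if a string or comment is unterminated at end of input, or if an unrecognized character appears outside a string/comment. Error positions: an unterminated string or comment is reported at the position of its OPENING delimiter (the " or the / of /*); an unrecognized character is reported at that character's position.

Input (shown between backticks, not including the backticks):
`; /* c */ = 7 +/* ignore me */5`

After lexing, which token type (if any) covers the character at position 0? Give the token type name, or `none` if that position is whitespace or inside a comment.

pos=0: emit SEMI ';'
pos=2: enter COMMENT mode (saw '/*')
exit COMMENT mode (now at pos=9)
pos=10: emit EQ '='
pos=12: emit NUM '7' (now at pos=13)
pos=14: emit PLUS '+'
pos=15: enter COMMENT mode (saw '/*')
exit COMMENT mode (now at pos=30)
pos=30: emit NUM '5' (now at pos=31)
DONE. 5 tokens: [SEMI, EQ, NUM, PLUS, NUM]
Position 0: char is ';' -> SEMI

Answer: SEMI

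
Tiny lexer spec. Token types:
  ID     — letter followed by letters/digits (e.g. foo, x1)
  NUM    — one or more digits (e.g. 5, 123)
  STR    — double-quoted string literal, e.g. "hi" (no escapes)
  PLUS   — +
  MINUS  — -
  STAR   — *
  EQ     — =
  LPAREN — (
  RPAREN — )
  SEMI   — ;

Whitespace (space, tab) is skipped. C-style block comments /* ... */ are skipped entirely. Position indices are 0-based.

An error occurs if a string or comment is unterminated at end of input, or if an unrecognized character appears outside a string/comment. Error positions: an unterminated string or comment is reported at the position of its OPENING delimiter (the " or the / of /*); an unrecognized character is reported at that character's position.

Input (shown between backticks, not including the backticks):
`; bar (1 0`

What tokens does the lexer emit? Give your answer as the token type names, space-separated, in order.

Answer: SEMI ID LPAREN NUM NUM

Derivation:
pos=0: emit SEMI ';'
pos=2: emit ID 'bar' (now at pos=5)
pos=6: emit LPAREN '('
pos=7: emit NUM '1' (now at pos=8)
pos=9: emit NUM '0' (now at pos=10)
DONE. 5 tokens: [SEMI, ID, LPAREN, NUM, NUM]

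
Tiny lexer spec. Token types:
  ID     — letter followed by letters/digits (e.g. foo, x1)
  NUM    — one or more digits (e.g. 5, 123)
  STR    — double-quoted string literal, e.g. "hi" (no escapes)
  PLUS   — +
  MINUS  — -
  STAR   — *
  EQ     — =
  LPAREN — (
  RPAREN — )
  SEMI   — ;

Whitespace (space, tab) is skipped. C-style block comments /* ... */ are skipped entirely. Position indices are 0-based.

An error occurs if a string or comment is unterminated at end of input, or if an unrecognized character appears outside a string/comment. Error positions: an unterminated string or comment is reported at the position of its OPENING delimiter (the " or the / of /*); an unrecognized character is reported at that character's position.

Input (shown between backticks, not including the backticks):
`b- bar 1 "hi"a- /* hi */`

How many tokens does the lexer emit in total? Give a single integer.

Answer: 7

Derivation:
pos=0: emit ID 'b' (now at pos=1)
pos=1: emit MINUS '-'
pos=3: emit ID 'bar' (now at pos=6)
pos=7: emit NUM '1' (now at pos=8)
pos=9: enter STRING mode
pos=9: emit STR "hi" (now at pos=13)
pos=13: emit ID 'a' (now at pos=14)
pos=14: emit MINUS '-'
pos=16: enter COMMENT mode (saw '/*')
exit COMMENT mode (now at pos=24)
DONE. 7 tokens: [ID, MINUS, ID, NUM, STR, ID, MINUS]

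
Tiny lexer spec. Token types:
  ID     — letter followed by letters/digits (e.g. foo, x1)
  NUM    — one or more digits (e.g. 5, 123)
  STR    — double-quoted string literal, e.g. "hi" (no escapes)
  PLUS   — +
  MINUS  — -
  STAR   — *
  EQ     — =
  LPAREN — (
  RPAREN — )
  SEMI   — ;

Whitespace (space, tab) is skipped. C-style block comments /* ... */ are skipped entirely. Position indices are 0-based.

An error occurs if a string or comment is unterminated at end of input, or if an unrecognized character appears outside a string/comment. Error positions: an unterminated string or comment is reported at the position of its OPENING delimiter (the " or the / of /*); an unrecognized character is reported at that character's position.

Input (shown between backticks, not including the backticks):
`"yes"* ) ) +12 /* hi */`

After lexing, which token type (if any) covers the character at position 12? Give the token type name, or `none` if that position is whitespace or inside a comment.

pos=0: enter STRING mode
pos=0: emit STR "yes" (now at pos=5)
pos=5: emit STAR '*'
pos=7: emit RPAREN ')'
pos=9: emit RPAREN ')'
pos=11: emit PLUS '+'
pos=12: emit NUM '12' (now at pos=14)
pos=15: enter COMMENT mode (saw '/*')
exit COMMENT mode (now at pos=23)
DONE. 6 tokens: [STR, STAR, RPAREN, RPAREN, PLUS, NUM]
Position 12: char is '1' -> NUM

Answer: NUM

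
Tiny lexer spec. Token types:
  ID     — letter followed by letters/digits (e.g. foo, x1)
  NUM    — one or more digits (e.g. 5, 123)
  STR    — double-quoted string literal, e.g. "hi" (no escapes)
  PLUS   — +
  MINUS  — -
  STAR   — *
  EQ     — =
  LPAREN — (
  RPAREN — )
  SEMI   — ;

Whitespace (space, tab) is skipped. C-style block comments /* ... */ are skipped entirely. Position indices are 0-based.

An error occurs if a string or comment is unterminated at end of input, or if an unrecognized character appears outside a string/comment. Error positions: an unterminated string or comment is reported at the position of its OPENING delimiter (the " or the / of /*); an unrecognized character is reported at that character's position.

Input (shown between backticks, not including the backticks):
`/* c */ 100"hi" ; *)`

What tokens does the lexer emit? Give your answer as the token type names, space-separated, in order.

pos=0: enter COMMENT mode (saw '/*')
exit COMMENT mode (now at pos=7)
pos=8: emit NUM '100' (now at pos=11)
pos=11: enter STRING mode
pos=11: emit STR "hi" (now at pos=15)
pos=16: emit SEMI ';'
pos=18: emit STAR '*'
pos=19: emit RPAREN ')'
DONE. 5 tokens: [NUM, STR, SEMI, STAR, RPAREN]

Answer: NUM STR SEMI STAR RPAREN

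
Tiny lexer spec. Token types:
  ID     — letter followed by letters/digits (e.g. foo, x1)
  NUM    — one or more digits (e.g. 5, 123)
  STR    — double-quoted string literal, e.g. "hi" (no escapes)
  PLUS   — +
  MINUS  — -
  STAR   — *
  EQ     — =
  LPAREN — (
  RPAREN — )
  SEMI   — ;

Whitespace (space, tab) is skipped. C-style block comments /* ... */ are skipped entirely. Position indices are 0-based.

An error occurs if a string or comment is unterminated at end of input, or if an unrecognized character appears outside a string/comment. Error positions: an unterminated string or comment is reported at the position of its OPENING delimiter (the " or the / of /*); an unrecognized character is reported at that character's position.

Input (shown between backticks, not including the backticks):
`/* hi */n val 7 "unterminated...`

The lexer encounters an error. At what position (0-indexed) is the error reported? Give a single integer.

pos=0: enter COMMENT mode (saw '/*')
exit COMMENT mode (now at pos=8)
pos=8: emit ID 'n' (now at pos=9)
pos=10: emit ID 'val' (now at pos=13)
pos=14: emit NUM '7' (now at pos=15)
pos=16: enter STRING mode
pos=16: ERROR — unterminated string

Answer: 16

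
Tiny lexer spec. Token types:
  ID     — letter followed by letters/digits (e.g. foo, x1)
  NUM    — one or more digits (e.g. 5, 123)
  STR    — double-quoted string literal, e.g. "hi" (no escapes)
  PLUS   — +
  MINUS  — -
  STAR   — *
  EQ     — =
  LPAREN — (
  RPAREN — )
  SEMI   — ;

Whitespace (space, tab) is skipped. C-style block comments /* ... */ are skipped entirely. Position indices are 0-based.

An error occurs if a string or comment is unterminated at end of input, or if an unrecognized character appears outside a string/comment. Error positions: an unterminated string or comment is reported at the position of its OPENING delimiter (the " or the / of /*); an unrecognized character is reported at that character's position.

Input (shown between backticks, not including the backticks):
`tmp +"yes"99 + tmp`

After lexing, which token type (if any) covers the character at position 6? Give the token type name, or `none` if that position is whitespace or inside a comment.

pos=0: emit ID 'tmp' (now at pos=3)
pos=4: emit PLUS '+'
pos=5: enter STRING mode
pos=5: emit STR "yes" (now at pos=10)
pos=10: emit NUM '99' (now at pos=12)
pos=13: emit PLUS '+'
pos=15: emit ID 'tmp' (now at pos=18)
DONE. 6 tokens: [ID, PLUS, STR, NUM, PLUS, ID]
Position 6: char is 'y' -> STR

Answer: STR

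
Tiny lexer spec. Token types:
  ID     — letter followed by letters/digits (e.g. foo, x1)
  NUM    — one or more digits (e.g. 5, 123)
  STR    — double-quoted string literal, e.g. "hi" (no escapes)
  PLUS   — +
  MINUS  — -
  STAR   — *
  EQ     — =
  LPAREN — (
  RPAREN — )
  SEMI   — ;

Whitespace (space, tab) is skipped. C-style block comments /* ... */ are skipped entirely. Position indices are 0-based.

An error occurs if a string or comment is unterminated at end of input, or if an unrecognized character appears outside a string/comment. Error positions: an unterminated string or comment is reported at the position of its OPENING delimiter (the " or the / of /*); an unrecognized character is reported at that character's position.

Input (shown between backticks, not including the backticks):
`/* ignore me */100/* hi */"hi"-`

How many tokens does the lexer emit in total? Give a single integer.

pos=0: enter COMMENT mode (saw '/*')
exit COMMENT mode (now at pos=15)
pos=15: emit NUM '100' (now at pos=18)
pos=18: enter COMMENT mode (saw '/*')
exit COMMENT mode (now at pos=26)
pos=26: enter STRING mode
pos=26: emit STR "hi" (now at pos=30)
pos=30: emit MINUS '-'
DONE. 3 tokens: [NUM, STR, MINUS]

Answer: 3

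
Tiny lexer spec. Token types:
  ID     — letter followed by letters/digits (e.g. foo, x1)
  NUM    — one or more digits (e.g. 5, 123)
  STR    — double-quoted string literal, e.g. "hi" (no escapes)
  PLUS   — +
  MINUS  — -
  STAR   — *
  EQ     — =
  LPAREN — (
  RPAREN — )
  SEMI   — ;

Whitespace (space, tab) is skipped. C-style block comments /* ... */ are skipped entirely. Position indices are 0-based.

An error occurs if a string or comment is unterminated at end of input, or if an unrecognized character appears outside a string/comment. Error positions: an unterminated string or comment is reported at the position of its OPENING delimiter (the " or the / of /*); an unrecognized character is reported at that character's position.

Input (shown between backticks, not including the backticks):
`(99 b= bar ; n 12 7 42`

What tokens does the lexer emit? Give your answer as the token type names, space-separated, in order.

pos=0: emit LPAREN '('
pos=1: emit NUM '99' (now at pos=3)
pos=4: emit ID 'b' (now at pos=5)
pos=5: emit EQ '='
pos=7: emit ID 'bar' (now at pos=10)
pos=11: emit SEMI ';'
pos=13: emit ID 'n' (now at pos=14)
pos=15: emit NUM '12' (now at pos=17)
pos=18: emit NUM '7' (now at pos=19)
pos=20: emit NUM '42' (now at pos=22)
DONE. 10 tokens: [LPAREN, NUM, ID, EQ, ID, SEMI, ID, NUM, NUM, NUM]

Answer: LPAREN NUM ID EQ ID SEMI ID NUM NUM NUM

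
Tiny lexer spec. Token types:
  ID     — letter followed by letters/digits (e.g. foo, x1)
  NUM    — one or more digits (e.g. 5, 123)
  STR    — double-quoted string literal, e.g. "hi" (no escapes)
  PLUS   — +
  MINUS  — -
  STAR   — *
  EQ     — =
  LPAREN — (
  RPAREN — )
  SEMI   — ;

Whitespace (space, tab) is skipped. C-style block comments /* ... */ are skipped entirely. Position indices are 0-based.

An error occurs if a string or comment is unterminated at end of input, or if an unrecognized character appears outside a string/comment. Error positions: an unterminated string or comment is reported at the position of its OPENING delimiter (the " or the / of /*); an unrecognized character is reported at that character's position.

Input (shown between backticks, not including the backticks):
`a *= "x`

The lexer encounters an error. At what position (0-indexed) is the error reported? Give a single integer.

Answer: 5

Derivation:
pos=0: emit ID 'a' (now at pos=1)
pos=2: emit STAR '*'
pos=3: emit EQ '='
pos=5: enter STRING mode
pos=5: ERROR — unterminated string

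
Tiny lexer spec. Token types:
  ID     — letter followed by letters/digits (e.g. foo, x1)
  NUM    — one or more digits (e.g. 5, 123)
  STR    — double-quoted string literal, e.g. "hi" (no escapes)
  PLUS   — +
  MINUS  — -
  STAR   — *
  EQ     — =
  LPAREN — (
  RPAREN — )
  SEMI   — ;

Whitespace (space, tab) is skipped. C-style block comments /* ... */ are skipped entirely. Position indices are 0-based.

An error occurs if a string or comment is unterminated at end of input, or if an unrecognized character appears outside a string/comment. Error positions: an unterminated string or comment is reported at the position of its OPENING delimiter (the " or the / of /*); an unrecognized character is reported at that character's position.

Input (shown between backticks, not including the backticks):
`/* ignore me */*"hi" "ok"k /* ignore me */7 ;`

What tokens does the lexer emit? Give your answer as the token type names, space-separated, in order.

pos=0: enter COMMENT mode (saw '/*')
exit COMMENT mode (now at pos=15)
pos=15: emit STAR '*'
pos=16: enter STRING mode
pos=16: emit STR "hi" (now at pos=20)
pos=21: enter STRING mode
pos=21: emit STR "ok" (now at pos=25)
pos=25: emit ID 'k' (now at pos=26)
pos=27: enter COMMENT mode (saw '/*')
exit COMMENT mode (now at pos=42)
pos=42: emit NUM '7' (now at pos=43)
pos=44: emit SEMI ';'
DONE. 6 tokens: [STAR, STR, STR, ID, NUM, SEMI]

Answer: STAR STR STR ID NUM SEMI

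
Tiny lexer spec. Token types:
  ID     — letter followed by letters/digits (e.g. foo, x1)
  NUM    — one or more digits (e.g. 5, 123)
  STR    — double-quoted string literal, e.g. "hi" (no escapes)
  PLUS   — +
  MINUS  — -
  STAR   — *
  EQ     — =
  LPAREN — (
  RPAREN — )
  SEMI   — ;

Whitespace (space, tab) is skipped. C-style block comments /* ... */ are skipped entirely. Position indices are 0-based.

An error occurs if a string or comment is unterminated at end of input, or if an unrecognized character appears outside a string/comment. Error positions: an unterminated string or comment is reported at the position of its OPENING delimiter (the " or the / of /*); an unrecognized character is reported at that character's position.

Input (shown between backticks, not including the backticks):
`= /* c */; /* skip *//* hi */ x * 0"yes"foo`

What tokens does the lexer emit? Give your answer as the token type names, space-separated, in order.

pos=0: emit EQ '='
pos=2: enter COMMENT mode (saw '/*')
exit COMMENT mode (now at pos=9)
pos=9: emit SEMI ';'
pos=11: enter COMMENT mode (saw '/*')
exit COMMENT mode (now at pos=21)
pos=21: enter COMMENT mode (saw '/*')
exit COMMENT mode (now at pos=29)
pos=30: emit ID 'x' (now at pos=31)
pos=32: emit STAR '*'
pos=34: emit NUM '0' (now at pos=35)
pos=35: enter STRING mode
pos=35: emit STR "yes" (now at pos=40)
pos=40: emit ID 'foo' (now at pos=43)
DONE. 7 tokens: [EQ, SEMI, ID, STAR, NUM, STR, ID]

Answer: EQ SEMI ID STAR NUM STR ID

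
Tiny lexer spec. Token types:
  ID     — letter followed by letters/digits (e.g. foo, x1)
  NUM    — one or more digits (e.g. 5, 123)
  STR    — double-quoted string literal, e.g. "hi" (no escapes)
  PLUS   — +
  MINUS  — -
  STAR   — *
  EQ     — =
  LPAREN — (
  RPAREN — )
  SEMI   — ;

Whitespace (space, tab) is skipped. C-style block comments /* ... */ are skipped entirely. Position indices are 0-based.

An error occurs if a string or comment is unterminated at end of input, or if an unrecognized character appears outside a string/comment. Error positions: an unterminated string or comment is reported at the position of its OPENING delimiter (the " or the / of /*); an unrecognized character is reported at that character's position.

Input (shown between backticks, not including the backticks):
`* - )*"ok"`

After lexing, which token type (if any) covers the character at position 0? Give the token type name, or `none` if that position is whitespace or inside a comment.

Answer: STAR

Derivation:
pos=0: emit STAR '*'
pos=2: emit MINUS '-'
pos=4: emit RPAREN ')'
pos=5: emit STAR '*'
pos=6: enter STRING mode
pos=6: emit STR "ok" (now at pos=10)
DONE. 5 tokens: [STAR, MINUS, RPAREN, STAR, STR]
Position 0: char is '*' -> STAR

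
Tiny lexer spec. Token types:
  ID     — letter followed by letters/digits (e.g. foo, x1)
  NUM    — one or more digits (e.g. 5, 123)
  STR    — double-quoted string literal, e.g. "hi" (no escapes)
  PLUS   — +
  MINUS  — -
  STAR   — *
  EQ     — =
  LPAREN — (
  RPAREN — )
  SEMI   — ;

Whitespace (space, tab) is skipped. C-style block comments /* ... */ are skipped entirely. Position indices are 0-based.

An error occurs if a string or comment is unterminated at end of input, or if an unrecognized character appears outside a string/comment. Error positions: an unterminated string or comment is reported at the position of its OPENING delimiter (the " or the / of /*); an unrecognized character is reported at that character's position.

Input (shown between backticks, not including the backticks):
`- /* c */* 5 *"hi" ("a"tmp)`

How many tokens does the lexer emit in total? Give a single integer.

Answer: 9

Derivation:
pos=0: emit MINUS '-'
pos=2: enter COMMENT mode (saw '/*')
exit COMMENT mode (now at pos=9)
pos=9: emit STAR '*'
pos=11: emit NUM '5' (now at pos=12)
pos=13: emit STAR '*'
pos=14: enter STRING mode
pos=14: emit STR "hi" (now at pos=18)
pos=19: emit LPAREN '('
pos=20: enter STRING mode
pos=20: emit STR "a" (now at pos=23)
pos=23: emit ID 'tmp' (now at pos=26)
pos=26: emit RPAREN ')'
DONE. 9 tokens: [MINUS, STAR, NUM, STAR, STR, LPAREN, STR, ID, RPAREN]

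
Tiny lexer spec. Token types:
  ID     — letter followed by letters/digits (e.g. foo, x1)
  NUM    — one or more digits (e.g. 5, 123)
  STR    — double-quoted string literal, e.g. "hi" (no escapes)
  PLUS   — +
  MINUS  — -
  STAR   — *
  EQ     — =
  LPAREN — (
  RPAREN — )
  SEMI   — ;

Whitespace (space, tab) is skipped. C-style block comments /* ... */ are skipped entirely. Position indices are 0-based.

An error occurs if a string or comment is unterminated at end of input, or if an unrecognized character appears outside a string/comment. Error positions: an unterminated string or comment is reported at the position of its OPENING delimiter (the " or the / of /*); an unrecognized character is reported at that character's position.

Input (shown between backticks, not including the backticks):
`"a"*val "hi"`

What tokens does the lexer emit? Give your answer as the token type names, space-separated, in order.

Answer: STR STAR ID STR

Derivation:
pos=0: enter STRING mode
pos=0: emit STR "a" (now at pos=3)
pos=3: emit STAR '*'
pos=4: emit ID 'val' (now at pos=7)
pos=8: enter STRING mode
pos=8: emit STR "hi" (now at pos=12)
DONE. 4 tokens: [STR, STAR, ID, STR]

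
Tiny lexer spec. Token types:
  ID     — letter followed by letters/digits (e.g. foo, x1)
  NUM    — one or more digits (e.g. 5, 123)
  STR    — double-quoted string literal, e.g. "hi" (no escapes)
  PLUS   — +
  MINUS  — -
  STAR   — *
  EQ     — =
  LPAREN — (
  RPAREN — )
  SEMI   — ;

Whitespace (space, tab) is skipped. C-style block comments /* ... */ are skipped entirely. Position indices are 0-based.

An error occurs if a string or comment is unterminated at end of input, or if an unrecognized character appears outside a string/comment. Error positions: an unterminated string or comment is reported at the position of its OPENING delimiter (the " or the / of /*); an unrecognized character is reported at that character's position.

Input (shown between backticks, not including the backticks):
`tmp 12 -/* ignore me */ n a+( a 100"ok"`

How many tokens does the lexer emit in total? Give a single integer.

pos=0: emit ID 'tmp' (now at pos=3)
pos=4: emit NUM '12' (now at pos=6)
pos=7: emit MINUS '-'
pos=8: enter COMMENT mode (saw '/*')
exit COMMENT mode (now at pos=23)
pos=24: emit ID 'n' (now at pos=25)
pos=26: emit ID 'a' (now at pos=27)
pos=27: emit PLUS '+'
pos=28: emit LPAREN '('
pos=30: emit ID 'a' (now at pos=31)
pos=32: emit NUM '100' (now at pos=35)
pos=35: enter STRING mode
pos=35: emit STR "ok" (now at pos=39)
DONE. 10 tokens: [ID, NUM, MINUS, ID, ID, PLUS, LPAREN, ID, NUM, STR]

Answer: 10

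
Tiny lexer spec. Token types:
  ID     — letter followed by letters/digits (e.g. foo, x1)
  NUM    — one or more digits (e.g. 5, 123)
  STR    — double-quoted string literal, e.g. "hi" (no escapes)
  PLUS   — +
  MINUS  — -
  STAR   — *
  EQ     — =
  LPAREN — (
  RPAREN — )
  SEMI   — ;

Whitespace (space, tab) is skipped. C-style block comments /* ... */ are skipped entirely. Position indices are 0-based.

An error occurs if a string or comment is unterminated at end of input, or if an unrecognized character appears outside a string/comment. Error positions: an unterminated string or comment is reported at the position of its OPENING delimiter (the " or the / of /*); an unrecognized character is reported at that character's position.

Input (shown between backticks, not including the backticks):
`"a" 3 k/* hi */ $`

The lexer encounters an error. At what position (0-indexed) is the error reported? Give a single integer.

Answer: 16

Derivation:
pos=0: enter STRING mode
pos=0: emit STR "a" (now at pos=3)
pos=4: emit NUM '3' (now at pos=5)
pos=6: emit ID 'k' (now at pos=7)
pos=7: enter COMMENT mode (saw '/*')
exit COMMENT mode (now at pos=15)
pos=16: ERROR — unrecognized char '$'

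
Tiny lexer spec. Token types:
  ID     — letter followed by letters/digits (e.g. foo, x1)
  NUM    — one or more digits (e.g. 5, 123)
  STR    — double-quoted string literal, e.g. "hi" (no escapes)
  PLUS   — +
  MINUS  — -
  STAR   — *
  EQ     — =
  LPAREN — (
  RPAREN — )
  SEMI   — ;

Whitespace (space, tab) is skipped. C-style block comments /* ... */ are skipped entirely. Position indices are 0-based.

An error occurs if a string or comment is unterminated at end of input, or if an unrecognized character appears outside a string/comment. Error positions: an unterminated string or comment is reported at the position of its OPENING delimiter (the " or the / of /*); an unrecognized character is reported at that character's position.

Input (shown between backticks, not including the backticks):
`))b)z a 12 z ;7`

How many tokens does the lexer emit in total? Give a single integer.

Answer: 10

Derivation:
pos=0: emit RPAREN ')'
pos=1: emit RPAREN ')'
pos=2: emit ID 'b' (now at pos=3)
pos=3: emit RPAREN ')'
pos=4: emit ID 'z' (now at pos=5)
pos=6: emit ID 'a' (now at pos=7)
pos=8: emit NUM '12' (now at pos=10)
pos=11: emit ID 'z' (now at pos=12)
pos=13: emit SEMI ';'
pos=14: emit NUM '7' (now at pos=15)
DONE. 10 tokens: [RPAREN, RPAREN, ID, RPAREN, ID, ID, NUM, ID, SEMI, NUM]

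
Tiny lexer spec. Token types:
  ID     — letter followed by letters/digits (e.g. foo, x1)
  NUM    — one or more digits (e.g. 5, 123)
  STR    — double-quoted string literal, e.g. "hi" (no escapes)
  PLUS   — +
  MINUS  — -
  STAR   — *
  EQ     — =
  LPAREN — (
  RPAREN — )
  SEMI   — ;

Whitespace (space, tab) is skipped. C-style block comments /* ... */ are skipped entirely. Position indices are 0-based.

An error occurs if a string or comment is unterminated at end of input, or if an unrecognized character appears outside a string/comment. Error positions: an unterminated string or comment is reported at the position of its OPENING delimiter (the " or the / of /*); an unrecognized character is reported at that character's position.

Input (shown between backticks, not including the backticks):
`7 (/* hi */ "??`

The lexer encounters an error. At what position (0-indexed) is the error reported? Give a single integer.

Answer: 12

Derivation:
pos=0: emit NUM '7' (now at pos=1)
pos=2: emit LPAREN '('
pos=3: enter COMMENT mode (saw '/*')
exit COMMENT mode (now at pos=11)
pos=12: enter STRING mode
pos=12: ERROR — unterminated string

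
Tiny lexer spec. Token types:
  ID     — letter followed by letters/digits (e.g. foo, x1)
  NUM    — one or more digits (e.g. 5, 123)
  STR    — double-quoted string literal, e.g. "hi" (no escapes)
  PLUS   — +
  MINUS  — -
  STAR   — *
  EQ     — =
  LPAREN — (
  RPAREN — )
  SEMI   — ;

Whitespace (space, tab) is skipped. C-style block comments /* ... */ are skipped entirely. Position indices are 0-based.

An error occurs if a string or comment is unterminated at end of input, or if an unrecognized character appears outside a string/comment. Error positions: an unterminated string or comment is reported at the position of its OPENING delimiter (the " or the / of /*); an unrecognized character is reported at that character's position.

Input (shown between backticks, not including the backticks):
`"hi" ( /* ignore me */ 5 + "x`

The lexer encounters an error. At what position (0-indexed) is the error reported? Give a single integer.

pos=0: enter STRING mode
pos=0: emit STR "hi" (now at pos=4)
pos=5: emit LPAREN '('
pos=7: enter COMMENT mode (saw '/*')
exit COMMENT mode (now at pos=22)
pos=23: emit NUM '5' (now at pos=24)
pos=25: emit PLUS '+'
pos=27: enter STRING mode
pos=27: ERROR — unterminated string

Answer: 27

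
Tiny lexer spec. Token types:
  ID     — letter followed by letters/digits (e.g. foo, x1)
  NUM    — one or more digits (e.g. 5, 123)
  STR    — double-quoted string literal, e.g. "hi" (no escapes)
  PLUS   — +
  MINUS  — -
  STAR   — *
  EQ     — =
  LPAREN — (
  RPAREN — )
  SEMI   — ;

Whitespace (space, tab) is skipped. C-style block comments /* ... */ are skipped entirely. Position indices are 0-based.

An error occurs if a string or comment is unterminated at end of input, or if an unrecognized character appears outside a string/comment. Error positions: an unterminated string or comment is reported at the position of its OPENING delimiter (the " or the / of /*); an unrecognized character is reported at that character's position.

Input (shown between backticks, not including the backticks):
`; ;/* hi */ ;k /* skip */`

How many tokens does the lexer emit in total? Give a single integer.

pos=0: emit SEMI ';'
pos=2: emit SEMI ';'
pos=3: enter COMMENT mode (saw '/*')
exit COMMENT mode (now at pos=11)
pos=12: emit SEMI ';'
pos=13: emit ID 'k' (now at pos=14)
pos=15: enter COMMENT mode (saw '/*')
exit COMMENT mode (now at pos=25)
DONE. 4 tokens: [SEMI, SEMI, SEMI, ID]

Answer: 4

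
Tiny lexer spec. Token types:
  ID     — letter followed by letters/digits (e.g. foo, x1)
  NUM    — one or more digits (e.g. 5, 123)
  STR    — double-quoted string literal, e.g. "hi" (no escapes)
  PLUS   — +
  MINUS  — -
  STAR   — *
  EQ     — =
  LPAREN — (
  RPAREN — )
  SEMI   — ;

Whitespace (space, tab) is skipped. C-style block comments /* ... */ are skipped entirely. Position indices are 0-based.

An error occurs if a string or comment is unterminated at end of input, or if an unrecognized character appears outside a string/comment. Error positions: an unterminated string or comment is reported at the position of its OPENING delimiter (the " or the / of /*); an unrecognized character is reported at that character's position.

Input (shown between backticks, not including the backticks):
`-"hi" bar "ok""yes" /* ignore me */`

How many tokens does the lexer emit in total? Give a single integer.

pos=0: emit MINUS '-'
pos=1: enter STRING mode
pos=1: emit STR "hi" (now at pos=5)
pos=6: emit ID 'bar' (now at pos=9)
pos=10: enter STRING mode
pos=10: emit STR "ok" (now at pos=14)
pos=14: enter STRING mode
pos=14: emit STR "yes" (now at pos=19)
pos=20: enter COMMENT mode (saw '/*')
exit COMMENT mode (now at pos=35)
DONE. 5 tokens: [MINUS, STR, ID, STR, STR]

Answer: 5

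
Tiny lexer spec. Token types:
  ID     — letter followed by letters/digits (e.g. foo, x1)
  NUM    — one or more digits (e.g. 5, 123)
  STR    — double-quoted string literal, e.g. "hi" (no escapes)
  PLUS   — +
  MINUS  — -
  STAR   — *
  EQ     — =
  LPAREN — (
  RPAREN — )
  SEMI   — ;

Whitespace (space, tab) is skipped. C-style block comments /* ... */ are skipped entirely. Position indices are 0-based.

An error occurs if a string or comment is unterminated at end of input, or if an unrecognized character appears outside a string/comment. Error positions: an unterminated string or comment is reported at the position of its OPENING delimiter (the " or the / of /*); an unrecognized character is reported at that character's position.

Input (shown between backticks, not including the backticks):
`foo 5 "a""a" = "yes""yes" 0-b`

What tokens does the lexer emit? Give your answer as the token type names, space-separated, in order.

Answer: ID NUM STR STR EQ STR STR NUM MINUS ID

Derivation:
pos=0: emit ID 'foo' (now at pos=3)
pos=4: emit NUM '5' (now at pos=5)
pos=6: enter STRING mode
pos=6: emit STR "a" (now at pos=9)
pos=9: enter STRING mode
pos=9: emit STR "a" (now at pos=12)
pos=13: emit EQ '='
pos=15: enter STRING mode
pos=15: emit STR "yes" (now at pos=20)
pos=20: enter STRING mode
pos=20: emit STR "yes" (now at pos=25)
pos=26: emit NUM '0' (now at pos=27)
pos=27: emit MINUS '-'
pos=28: emit ID 'b' (now at pos=29)
DONE. 10 tokens: [ID, NUM, STR, STR, EQ, STR, STR, NUM, MINUS, ID]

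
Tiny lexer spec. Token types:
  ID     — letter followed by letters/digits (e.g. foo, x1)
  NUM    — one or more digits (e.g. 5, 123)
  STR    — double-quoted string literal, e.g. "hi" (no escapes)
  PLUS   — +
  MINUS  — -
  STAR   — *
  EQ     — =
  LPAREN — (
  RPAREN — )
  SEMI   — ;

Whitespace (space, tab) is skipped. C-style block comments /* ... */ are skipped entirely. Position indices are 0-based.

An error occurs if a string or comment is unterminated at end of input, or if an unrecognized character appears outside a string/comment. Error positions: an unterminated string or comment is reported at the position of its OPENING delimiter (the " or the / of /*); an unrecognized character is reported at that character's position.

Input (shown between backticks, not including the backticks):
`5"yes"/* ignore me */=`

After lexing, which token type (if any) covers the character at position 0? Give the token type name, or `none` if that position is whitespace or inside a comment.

Answer: NUM

Derivation:
pos=0: emit NUM '5' (now at pos=1)
pos=1: enter STRING mode
pos=1: emit STR "yes" (now at pos=6)
pos=6: enter COMMENT mode (saw '/*')
exit COMMENT mode (now at pos=21)
pos=21: emit EQ '='
DONE. 3 tokens: [NUM, STR, EQ]
Position 0: char is '5' -> NUM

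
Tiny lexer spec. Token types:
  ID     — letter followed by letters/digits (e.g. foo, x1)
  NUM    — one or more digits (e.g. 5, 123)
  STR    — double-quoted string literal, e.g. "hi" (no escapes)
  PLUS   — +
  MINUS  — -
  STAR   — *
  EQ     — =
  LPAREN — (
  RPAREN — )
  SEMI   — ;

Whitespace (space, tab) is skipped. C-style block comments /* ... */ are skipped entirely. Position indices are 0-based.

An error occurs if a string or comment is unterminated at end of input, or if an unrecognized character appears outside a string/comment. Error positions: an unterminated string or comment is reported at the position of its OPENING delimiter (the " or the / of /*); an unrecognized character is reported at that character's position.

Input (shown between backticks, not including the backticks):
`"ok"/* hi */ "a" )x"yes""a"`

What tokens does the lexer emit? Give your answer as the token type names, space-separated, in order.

pos=0: enter STRING mode
pos=0: emit STR "ok" (now at pos=4)
pos=4: enter COMMENT mode (saw '/*')
exit COMMENT mode (now at pos=12)
pos=13: enter STRING mode
pos=13: emit STR "a" (now at pos=16)
pos=17: emit RPAREN ')'
pos=18: emit ID 'x' (now at pos=19)
pos=19: enter STRING mode
pos=19: emit STR "yes" (now at pos=24)
pos=24: enter STRING mode
pos=24: emit STR "a" (now at pos=27)
DONE. 6 tokens: [STR, STR, RPAREN, ID, STR, STR]

Answer: STR STR RPAREN ID STR STR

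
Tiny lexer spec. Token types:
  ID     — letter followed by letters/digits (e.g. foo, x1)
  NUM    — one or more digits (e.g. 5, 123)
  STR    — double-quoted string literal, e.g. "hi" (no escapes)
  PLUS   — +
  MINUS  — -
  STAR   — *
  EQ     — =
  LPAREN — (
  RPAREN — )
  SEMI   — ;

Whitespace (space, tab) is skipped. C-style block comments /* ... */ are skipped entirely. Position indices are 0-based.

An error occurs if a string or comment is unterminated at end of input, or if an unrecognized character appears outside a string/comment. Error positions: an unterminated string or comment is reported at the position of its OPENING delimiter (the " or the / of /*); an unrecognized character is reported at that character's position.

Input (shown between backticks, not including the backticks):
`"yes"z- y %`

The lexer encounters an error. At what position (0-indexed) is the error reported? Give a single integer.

Answer: 10

Derivation:
pos=0: enter STRING mode
pos=0: emit STR "yes" (now at pos=5)
pos=5: emit ID 'z' (now at pos=6)
pos=6: emit MINUS '-'
pos=8: emit ID 'y' (now at pos=9)
pos=10: ERROR — unrecognized char '%'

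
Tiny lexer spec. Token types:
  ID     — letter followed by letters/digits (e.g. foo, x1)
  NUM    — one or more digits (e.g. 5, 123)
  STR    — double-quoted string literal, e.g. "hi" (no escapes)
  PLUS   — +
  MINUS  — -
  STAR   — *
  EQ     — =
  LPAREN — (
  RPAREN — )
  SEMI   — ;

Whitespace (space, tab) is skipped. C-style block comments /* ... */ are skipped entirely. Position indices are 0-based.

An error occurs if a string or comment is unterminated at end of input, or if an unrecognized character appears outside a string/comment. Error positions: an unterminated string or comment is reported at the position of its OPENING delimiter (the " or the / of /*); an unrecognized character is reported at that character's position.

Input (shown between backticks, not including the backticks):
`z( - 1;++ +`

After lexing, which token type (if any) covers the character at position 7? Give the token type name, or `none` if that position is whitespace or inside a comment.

Answer: PLUS

Derivation:
pos=0: emit ID 'z' (now at pos=1)
pos=1: emit LPAREN '('
pos=3: emit MINUS '-'
pos=5: emit NUM '1' (now at pos=6)
pos=6: emit SEMI ';'
pos=7: emit PLUS '+'
pos=8: emit PLUS '+'
pos=10: emit PLUS '+'
DONE. 8 tokens: [ID, LPAREN, MINUS, NUM, SEMI, PLUS, PLUS, PLUS]
Position 7: char is '+' -> PLUS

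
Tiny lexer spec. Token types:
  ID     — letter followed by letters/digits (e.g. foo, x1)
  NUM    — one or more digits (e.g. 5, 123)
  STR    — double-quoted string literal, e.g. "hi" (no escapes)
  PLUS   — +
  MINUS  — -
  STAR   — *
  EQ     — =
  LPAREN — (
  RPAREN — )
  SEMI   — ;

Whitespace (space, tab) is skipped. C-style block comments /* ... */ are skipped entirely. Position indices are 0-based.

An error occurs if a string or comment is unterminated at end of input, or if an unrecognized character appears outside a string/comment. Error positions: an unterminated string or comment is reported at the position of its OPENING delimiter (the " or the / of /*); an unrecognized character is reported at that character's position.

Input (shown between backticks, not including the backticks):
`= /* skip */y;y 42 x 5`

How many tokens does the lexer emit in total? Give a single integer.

pos=0: emit EQ '='
pos=2: enter COMMENT mode (saw '/*')
exit COMMENT mode (now at pos=12)
pos=12: emit ID 'y' (now at pos=13)
pos=13: emit SEMI ';'
pos=14: emit ID 'y' (now at pos=15)
pos=16: emit NUM '42' (now at pos=18)
pos=19: emit ID 'x' (now at pos=20)
pos=21: emit NUM '5' (now at pos=22)
DONE. 7 tokens: [EQ, ID, SEMI, ID, NUM, ID, NUM]

Answer: 7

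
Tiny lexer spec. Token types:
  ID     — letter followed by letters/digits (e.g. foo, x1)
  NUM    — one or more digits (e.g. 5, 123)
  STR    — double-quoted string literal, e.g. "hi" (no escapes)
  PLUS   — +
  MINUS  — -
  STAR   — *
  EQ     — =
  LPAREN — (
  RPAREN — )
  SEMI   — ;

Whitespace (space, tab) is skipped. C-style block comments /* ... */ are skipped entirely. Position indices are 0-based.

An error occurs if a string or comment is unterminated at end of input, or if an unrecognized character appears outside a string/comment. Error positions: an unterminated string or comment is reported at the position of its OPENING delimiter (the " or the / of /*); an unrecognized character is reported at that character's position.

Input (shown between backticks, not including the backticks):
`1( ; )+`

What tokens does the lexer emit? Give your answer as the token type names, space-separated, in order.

pos=0: emit NUM '1' (now at pos=1)
pos=1: emit LPAREN '('
pos=3: emit SEMI ';'
pos=5: emit RPAREN ')'
pos=6: emit PLUS '+'
DONE. 5 tokens: [NUM, LPAREN, SEMI, RPAREN, PLUS]

Answer: NUM LPAREN SEMI RPAREN PLUS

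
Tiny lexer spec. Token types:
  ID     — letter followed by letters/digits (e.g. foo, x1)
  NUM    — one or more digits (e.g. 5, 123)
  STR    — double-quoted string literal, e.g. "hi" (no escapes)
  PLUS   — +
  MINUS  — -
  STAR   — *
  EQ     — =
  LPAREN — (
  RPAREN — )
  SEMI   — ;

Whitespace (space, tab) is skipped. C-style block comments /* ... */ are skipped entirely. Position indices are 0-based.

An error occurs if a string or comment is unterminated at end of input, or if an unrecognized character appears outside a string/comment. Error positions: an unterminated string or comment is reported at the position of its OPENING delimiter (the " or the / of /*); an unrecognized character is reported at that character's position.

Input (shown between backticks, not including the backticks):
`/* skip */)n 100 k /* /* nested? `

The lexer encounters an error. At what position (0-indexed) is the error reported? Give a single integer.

Answer: 19

Derivation:
pos=0: enter COMMENT mode (saw '/*')
exit COMMENT mode (now at pos=10)
pos=10: emit RPAREN ')'
pos=11: emit ID 'n' (now at pos=12)
pos=13: emit NUM '100' (now at pos=16)
pos=17: emit ID 'k' (now at pos=18)
pos=19: enter COMMENT mode (saw '/*')
pos=19: ERROR — unterminated comment (reached EOF)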